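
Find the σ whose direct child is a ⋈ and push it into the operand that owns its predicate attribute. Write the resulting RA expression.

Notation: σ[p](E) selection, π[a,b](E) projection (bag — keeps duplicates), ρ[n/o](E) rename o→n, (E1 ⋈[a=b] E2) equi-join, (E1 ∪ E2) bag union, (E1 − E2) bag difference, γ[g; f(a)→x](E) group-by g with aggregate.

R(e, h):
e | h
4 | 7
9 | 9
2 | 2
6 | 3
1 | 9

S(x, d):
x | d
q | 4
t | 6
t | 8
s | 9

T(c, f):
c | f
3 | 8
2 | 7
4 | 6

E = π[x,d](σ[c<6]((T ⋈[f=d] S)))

σ filters on c, owned by the left side.
E' = π[x,d]((σ[c<6](T) ⋈[f=d] S))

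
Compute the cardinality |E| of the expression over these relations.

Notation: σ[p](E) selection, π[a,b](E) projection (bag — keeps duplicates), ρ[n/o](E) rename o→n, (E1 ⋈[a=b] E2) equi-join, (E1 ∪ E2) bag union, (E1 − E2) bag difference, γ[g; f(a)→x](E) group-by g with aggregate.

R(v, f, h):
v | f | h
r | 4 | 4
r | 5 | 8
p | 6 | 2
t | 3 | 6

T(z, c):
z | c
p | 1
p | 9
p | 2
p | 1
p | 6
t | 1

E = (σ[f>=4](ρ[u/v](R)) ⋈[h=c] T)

Stepwise |·|:
  R → 4
  ρ[u/v](R) → 4
  σ[f>=4](ρ[u/v](R)) → 3
  T → 6
  (σ[f>=4](ρ[u/v](R)) ⋈[h=c] T) → 1

|E| = 1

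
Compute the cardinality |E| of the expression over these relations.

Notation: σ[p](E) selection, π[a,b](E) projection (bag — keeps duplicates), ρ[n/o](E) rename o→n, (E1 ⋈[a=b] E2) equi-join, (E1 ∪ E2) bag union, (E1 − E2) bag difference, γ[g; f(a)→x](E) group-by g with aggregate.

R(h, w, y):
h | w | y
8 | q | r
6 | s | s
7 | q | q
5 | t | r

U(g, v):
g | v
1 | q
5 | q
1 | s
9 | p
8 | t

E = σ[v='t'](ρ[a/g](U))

Subexpression sizes:
  U → 5
  ρ[a/g](U) → 5
  σ[v='t'](ρ[a/g](U)) → 1

|E| = 1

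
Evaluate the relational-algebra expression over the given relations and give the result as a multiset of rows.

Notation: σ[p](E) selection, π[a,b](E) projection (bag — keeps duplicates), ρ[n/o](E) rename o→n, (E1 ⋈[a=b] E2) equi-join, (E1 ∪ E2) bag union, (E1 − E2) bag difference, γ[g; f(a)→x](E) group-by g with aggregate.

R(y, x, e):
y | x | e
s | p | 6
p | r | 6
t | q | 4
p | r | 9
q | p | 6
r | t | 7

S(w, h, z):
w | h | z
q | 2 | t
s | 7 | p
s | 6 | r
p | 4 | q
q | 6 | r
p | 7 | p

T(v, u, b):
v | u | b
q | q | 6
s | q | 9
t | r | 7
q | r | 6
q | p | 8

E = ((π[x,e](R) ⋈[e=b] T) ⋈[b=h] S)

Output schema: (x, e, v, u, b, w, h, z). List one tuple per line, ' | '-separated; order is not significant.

Subexpression sizes:
  R → 6
  π[x,e](R) → 6
  T → 5
  (π[x,e](R) ⋈[e=b] T) → 8
  S → 6
  ((π[x,e](R) ⋈[e=b] T) ⋈[b=h] S) → 14

== RESULT ==
x | e | v | u | b | w | h | z
p | 6 | q | q | 6 | q | 6 | r
p | 6 | q | q | 6 | q | 6 | r
p | 6 | q | q | 6 | s | 6 | r
p | 6 | q | q | 6 | s | 6 | r
p | 6 | q | r | 6 | q | 6 | r
p | 6 | q | r | 6 | q | 6 | r
p | 6 | q | r | 6 | s | 6 | r
p | 6 | q | r | 6 | s | 6 | r
r | 6 | q | q | 6 | q | 6 | r
r | 6 | q | q | 6 | s | 6 | r
r | 6 | q | r | 6 | q | 6 | r
r | 6 | q | r | 6 | s | 6 | r
t | 7 | t | r | 7 | p | 7 | p
t | 7 | t | r | 7 | s | 7 | p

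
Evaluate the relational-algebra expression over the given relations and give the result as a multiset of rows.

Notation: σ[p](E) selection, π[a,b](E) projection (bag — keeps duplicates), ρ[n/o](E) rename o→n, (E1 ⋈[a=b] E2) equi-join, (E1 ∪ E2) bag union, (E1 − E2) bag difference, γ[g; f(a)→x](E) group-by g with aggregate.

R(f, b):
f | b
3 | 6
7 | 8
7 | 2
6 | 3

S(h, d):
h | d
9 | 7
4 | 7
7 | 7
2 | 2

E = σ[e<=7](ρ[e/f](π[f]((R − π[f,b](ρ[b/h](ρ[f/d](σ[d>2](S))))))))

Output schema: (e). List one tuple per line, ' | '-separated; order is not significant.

Row counts bottom-up:
  R → 4
  S → 4
  σ[d>2](S) → 3
  ρ[f/d](σ[d>2](S)) → 3
  ρ[b/h](ρ[f/d](σ[d>2](S))) → 3
  π[f,b](ρ[b/h](ρ[f/d](σ[d>2](S)))) → 3
  (R − π[f,b](ρ[b/h](ρ[f/d](σ[d>2](S))))) → 4
  π[f]((R − π[f,b](ρ[b/h](ρ[f/d](σ[d>2](S)))))) → 4
  ρ[e/f](π[f]((R − π[f,b](ρ[b/h](ρ[f/d](σ[d>2](S))))))) → 4
  σ[e<=7](ρ[e/f](π[f]((R − π[f,b](ρ[b/h](ρ[f/d](σ[d>2](S)))))))) → 4

== RESULT ==
e
3
6
7
7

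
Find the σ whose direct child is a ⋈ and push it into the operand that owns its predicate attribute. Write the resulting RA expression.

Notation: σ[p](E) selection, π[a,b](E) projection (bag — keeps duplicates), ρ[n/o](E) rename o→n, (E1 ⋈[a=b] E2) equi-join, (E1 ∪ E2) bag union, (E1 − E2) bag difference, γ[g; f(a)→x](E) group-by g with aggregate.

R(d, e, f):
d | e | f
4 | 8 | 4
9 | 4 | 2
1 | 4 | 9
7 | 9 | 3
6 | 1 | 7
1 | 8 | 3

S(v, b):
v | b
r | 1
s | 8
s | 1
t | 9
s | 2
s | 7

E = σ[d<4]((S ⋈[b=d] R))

σ filters on d, owned by the right side.
E' = (S ⋈[b=d] σ[d<4](R))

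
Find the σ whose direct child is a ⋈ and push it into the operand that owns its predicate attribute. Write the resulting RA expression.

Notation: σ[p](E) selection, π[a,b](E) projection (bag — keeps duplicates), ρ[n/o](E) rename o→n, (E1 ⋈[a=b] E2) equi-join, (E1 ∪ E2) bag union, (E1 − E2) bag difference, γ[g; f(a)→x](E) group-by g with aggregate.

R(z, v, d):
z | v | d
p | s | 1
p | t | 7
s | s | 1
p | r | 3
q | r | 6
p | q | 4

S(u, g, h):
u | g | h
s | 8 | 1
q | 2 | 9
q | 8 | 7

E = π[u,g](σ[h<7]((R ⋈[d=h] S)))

σ filters on h, owned by the right side.
E' = π[u,g]((R ⋈[d=h] σ[h<7](S)))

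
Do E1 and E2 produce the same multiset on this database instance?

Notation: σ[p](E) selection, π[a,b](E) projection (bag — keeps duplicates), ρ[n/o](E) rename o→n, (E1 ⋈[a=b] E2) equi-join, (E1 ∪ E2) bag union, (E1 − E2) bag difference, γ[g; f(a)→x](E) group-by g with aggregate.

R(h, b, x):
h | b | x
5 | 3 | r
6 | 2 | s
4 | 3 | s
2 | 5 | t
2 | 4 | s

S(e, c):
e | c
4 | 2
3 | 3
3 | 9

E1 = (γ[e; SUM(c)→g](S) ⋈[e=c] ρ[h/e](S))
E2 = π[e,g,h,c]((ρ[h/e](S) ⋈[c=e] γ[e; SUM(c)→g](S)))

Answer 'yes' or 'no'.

E1 stepwise |·|:
  S → 3
  γ[e; SUM(c)→g](S) → 2
  S → 3
  ρ[h/e](S) → 3
  (γ[e; SUM(c)→g](S) ⋈[e=c] ρ[h/e](S)) → 1
E2 stepwise |·|:
  S → 3
  ρ[h/e](S) → 3
  S → 3
  γ[e; SUM(c)→g](S) → 2
  (ρ[h/e](S) ⋈[c=e] γ[e; SUM(c)→g](S)) → 1
  π[e,g,h,c]((ρ[h/e](S) ⋈[c=e] γ[e; SUM(c)→g](S))) → 1

E1 and E2 produce the same multiset:
e | g | h | c
3 | 12 | 3 | 3

yes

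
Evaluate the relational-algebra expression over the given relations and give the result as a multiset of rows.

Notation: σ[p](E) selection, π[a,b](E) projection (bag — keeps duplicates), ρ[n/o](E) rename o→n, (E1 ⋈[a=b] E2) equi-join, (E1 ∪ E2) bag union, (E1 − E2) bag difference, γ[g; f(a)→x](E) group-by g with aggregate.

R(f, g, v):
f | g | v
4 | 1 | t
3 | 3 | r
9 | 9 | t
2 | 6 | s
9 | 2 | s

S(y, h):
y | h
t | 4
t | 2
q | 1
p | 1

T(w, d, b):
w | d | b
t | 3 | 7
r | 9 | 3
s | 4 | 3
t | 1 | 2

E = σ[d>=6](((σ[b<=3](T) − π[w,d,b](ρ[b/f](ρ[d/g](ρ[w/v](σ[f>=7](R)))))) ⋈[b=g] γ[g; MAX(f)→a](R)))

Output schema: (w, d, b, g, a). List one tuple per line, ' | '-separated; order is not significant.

Subexpression sizes:
  T → 4
  σ[b<=3](T) → 3
  R → 5
  σ[f>=7](R) → 2
  ρ[w/v](σ[f>=7](R)) → 2
  ρ[d/g](ρ[w/v](σ[f>=7](R))) → 2
  ρ[b/f](ρ[d/g](ρ[w/v](σ[f>=7](R)))) → 2
  π[w,d,b](ρ[b/f](ρ[d/g](ρ[w/v](σ[f>=7](R))))) → 2
  (σ[b<=3](T) − π[w,d,b](ρ[b/f](ρ[d/g](ρ[w/v](σ[f>=7](R)))))) → 3
  R → 5
  γ[g; MAX(f)→a](R) → 5
  ((σ[b<=3](T) − π[w,d,b](ρ[b/f](ρ[d/g](ρ[w/v](σ[f>=7](R)))))) ⋈[b=g] γ[g; MAX(f)→a](R)) → 3
  σ[d>=6](((σ[b<=3](T) − π[w,d,b](ρ[b/f](ρ[d/g](ρ[w/v](σ[f>=7](R)))))) ⋈[b=g] γ[g; MAX(f)→a](R))) → 1

== RESULT ==
w | d | b | g | a
r | 9 | 3 | 3 | 3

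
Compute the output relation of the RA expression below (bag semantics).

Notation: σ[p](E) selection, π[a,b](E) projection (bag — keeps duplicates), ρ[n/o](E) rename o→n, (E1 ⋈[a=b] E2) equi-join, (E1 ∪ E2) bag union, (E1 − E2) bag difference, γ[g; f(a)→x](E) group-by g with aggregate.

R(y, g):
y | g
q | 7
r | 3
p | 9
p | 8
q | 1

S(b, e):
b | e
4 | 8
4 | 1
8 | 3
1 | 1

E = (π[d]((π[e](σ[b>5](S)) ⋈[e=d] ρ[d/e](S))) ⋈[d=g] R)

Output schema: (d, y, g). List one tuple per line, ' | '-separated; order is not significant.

Subexpression sizes:
  S → 4
  σ[b>5](S) → 1
  π[e](σ[b>5](S)) → 1
  S → 4
  ρ[d/e](S) → 4
  (π[e](σ[b>5](S)) ⋈[e=d] ρ[d/e](S)) → 1
  π[d]((π[e](σ[b>5](S)) ⋈[e=d] ρ[d/e](S))) → 1
  R → 5
  (π[d]((π[e](σ[b>5](S)) ⋈[e=d] ρ[d/e](S))) ⋈[d=g] R) → 1

== RESULT ==
d | y | g
3 | r | 3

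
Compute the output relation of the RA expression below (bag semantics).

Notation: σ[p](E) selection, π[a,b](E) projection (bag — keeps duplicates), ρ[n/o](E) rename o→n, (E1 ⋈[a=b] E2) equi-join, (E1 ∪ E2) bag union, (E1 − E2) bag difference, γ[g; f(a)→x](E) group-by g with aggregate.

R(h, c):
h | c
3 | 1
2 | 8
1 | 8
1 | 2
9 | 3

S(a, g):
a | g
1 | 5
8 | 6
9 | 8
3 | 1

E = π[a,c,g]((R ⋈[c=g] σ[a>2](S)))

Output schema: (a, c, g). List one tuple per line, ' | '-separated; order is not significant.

Row counts bottom-up:
  R → 5
  S → 4
  σ[a>2](S) → 3
  (R ⋈[c=g] σ[a>2](S)) → 3
  π[a,c,g]((R ⋈[c=g] σ[a>2](S))) → 3

== RESULT ==
a | c | g
3 | 1 | 1
9 | 8 | 8
9 | 8 | 8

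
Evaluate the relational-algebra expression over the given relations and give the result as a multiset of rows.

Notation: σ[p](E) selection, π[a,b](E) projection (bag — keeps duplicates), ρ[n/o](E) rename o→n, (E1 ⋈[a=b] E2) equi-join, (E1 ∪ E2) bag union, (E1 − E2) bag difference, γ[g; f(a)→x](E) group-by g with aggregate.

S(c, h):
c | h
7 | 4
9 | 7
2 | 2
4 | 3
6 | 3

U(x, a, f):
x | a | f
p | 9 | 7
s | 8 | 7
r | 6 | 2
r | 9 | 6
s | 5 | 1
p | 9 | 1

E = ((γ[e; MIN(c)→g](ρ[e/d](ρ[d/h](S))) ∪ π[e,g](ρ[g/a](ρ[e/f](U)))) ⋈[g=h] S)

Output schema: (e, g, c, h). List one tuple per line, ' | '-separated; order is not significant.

Row counts bottom-up:
  S → 5
  ρ[d/h](S) → 5
  ρ[e/d](ρ[d/h](S)) → 5
  γ[e; MIN(c)→g](ρ[e/d](ρ[d/h](S))) → 4
  U → 6
  ρ[e/f](U) → 6
  ρ[g/a](ρ[e/f](U)) → 6
  π[e,g](ρ[g/a](ρ[e/f](U))) → 6
  (γ[e; MIN(c)→g](ρ[e/d](ρ[d/h](S))) ∪ π[e,g](ρ[g/a](ρ[e/f](U)))) → 10
  S → 5
  ((γ[e; MIN(c)→g](ρ[e/d](ρ[d/h](S))) ∪ π[e,g](ρ[g/a](ρ[e/f](U)))) ⋈[g=h] S) → 3

== RESULT ==
e | g | c | h
2 | 2 | 2 | 2
3 | 4 | 7 | 4
4 | 7 | 9 | 7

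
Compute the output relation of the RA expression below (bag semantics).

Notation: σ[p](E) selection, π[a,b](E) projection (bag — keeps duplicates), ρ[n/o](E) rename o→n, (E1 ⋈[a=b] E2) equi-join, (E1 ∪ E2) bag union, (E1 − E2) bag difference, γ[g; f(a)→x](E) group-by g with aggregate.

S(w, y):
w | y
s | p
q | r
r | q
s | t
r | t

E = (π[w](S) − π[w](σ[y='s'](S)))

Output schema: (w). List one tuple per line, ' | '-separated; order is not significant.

Row counts bottom-up:
  S → 5
  π[w](S) → 5
  S → 5
  σ[y='s'](S) → 0
  π[w](σ[y='s'](S)) → 0
  (π[w](S) − π[w](σ[y='s'](S))) → 5

== RESULT ==
w
q
r
r
s
s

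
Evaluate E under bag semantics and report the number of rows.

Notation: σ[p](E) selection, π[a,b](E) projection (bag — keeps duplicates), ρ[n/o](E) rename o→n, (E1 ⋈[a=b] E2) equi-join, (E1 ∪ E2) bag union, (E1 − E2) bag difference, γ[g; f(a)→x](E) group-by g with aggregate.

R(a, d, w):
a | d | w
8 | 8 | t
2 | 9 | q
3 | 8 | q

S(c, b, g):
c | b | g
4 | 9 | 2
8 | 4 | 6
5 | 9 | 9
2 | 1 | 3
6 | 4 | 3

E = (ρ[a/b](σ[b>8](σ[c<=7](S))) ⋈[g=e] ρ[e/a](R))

Row counts bottom-up:
  S → 5
  σ[c<=7](S) → 4
  σ[b>8](σ[c<=7](S)) → 2
  ρ[a/b](σ[b>8](σ[c<=7](S))) → 2
  R → 3
  ρ[e/a](R) → 3
  (ρ[a/b](σ[b>8](σ[c<=7](S))) ⋈[g=e] ρ[e/a](R)) → 1

|E| = 1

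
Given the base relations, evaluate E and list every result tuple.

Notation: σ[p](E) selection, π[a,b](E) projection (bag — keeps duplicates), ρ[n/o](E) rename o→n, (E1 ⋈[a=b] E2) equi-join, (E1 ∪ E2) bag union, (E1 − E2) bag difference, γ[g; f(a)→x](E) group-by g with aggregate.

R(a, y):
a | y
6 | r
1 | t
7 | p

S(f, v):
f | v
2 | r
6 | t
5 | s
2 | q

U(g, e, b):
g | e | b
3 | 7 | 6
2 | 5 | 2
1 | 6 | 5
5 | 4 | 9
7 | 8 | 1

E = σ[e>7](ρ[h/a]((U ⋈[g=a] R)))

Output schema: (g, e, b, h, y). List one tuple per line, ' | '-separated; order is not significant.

Stepwise |·|:
  U → 5
  R → 3
  (U ⋈[g=a] R) → 2
  ρ[h/a]((U ⋈[g=a] R)) → 2
  σ[e>7](ρ[h/a]((U ⋈[g=a] R))) → 1

== RESULT ==
g | e | b | h | y
7 | 8 | 1 | 7 | p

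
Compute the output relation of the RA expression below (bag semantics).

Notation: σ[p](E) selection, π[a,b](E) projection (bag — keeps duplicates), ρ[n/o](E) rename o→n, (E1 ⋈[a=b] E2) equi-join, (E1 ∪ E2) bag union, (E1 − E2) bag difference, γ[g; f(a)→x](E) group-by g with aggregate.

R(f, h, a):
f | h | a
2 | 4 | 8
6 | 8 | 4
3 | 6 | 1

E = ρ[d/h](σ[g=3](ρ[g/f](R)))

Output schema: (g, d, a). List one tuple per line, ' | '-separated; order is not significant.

Row counts bottom-up:
  R → 3
  ρ[g/f](R) → 3
  σ[g=3](ρ[g/f](R)) → 1
  ρ[d/h](σ[g=3](ρ[g/f](R))) → 1

== RESULT ==
g | d | a
3 | 6 | 1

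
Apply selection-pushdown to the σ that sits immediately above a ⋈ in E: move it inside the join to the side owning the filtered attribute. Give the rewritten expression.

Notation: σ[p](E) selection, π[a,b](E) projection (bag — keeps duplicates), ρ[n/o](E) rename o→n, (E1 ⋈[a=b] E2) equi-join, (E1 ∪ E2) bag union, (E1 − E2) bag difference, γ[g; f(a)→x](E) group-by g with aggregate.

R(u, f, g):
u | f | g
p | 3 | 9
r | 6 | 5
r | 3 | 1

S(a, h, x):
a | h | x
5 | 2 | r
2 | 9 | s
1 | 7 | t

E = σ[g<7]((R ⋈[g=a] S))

σ filters on g, owned by the left side.
E' = (σ[g<7](R) ⋈[g=a] S)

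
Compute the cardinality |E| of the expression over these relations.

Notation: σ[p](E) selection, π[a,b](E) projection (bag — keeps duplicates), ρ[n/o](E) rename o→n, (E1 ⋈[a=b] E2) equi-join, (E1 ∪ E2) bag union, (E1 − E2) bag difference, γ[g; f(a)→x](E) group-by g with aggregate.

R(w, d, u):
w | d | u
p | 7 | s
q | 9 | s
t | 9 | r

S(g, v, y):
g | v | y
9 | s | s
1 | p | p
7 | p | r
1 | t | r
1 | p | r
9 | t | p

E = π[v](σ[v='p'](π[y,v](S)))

Stepwise |·|:
  S → 6
  π[y,v](S) → 6
  σ[v='p'](π[y,v](S)) → 3
  π[v](σ[v='p'](π[y,v](S))) → 3

|E| = 3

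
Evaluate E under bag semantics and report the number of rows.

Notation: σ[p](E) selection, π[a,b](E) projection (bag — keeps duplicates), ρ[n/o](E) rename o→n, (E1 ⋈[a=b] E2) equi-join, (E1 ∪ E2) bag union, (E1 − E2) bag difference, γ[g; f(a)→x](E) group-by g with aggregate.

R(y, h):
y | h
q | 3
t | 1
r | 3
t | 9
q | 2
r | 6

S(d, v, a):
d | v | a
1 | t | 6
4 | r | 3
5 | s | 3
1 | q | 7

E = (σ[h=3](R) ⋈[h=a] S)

Per-node cardinality:
  R → 6
  σ[h=3](R) → 2
  S → 4
  (σ[h=3](R) ⋈[h=a] S) → 4

|E| = 4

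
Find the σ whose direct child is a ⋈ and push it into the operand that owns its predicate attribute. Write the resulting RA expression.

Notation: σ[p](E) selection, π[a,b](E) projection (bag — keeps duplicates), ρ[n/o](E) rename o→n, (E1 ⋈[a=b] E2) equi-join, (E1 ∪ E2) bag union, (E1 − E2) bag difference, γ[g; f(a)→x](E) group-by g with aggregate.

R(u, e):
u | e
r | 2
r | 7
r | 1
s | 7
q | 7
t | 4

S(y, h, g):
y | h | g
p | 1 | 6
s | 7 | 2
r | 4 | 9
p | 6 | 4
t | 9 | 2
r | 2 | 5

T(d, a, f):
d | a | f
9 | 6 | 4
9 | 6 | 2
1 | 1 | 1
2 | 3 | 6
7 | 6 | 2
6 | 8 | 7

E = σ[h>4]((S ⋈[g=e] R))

σ filters on h, owned by the left side.
E' = (σ[h>4](S) ⋈[g=e] R)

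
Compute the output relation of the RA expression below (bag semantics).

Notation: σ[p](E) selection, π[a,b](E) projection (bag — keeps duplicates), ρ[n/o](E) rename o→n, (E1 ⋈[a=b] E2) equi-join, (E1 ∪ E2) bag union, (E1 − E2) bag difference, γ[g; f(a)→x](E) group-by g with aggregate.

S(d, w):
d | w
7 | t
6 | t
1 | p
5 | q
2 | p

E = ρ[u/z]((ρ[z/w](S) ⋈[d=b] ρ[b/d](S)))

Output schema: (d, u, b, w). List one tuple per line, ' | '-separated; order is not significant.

Subexpression sizes:
  S → 5
  ρ[z/w](S) → 5
  S → 5
  ρ[b/d](S) → 5
  (ρ[z/w](S) ⋈[d=b] ρ[b/d](S)) → 5
  ρ[u/z]((ρ[z/w](S) ⋈[d=b] ρ[b/d](S))) → 5

== RESULT ==
d | u | b | w
1 | p | 1 | p
2 | p | 2 | p
5 | q | 5 | q
6 | t | 6 | t
7 | t | 7 | t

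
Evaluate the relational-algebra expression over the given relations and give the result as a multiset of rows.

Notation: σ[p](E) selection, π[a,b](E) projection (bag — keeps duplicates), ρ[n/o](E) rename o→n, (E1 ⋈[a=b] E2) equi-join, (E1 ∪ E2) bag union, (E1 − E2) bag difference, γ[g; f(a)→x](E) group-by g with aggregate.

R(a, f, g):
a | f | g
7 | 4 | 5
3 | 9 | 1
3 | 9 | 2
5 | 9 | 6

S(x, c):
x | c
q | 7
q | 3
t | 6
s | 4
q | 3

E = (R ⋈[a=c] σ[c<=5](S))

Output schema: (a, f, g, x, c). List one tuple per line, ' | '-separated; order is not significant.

Row counts bottom-up:
  R → 4
  S → 5
  σ[c<=5](S) → 3
  (R ⋈[a=c] σ[c<=5](S)) → 4

== RESULT ==
a | f | g | x | c
3 | 9 | 1 | q | 3
3 | 9 | 1 | q | 3
3 | 9 | 2 | q | 3
3 | 9 | 2 | q | 3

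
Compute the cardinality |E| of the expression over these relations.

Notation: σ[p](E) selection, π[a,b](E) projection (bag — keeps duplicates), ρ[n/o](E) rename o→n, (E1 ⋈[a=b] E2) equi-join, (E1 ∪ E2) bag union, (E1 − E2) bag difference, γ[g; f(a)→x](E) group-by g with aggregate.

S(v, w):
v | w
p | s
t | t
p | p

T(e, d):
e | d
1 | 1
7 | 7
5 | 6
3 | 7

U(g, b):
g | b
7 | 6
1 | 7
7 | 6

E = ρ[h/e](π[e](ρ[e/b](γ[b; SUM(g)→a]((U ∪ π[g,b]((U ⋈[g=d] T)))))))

Subexpression sizes:
  U → 3
  U → 3
  T → 4
  (U ⋈[g=d] T) → 5
  π[g,b]((U ⋈[g=d] T)) → 5
  (U ∪ π[g,b]((U ⋈[g=d] T))) → 8
  γ[b; SUM(g)→a]((U ∪ π[g,b]((U ⋈[g=d] T)))) → 2
  ρ[e/b](γ[b; SUM(g)→a]((U ∪ π[g,b]((U ⋈[g=d] T))))) → 2
  π[e](ρ[e/b](γ[b; SUM(g)→a]((U ∪ π[g,b]((U ⋈[g=d] T)))))) → 2
  ρ[h/e](π[e](ρ[e/b](γ[b; SUM(g)→a]((U ∪ π[g,b]((U ⋈[g=d] T))))))) → 2

|E| = 2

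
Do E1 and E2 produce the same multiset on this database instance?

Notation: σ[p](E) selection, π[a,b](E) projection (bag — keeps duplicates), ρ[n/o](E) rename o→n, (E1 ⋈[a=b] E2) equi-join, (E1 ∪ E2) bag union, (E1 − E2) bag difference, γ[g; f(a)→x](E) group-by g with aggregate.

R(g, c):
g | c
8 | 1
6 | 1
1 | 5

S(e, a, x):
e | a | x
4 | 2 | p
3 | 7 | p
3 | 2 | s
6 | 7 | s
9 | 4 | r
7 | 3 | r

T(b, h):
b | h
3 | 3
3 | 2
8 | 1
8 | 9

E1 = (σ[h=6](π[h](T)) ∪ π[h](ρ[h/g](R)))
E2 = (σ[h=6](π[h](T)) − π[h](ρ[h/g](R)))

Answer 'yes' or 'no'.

E1 row counts bottom-up:
  T → 4
  π[h](T) → 4
  σ[h=6](π[h](T)) → 0
  R → 3
  ρ[h/g](R) → 3
  π[h](ρ[h/g](R)) → 3
  (σ[h=6](π[h](T)) ∪ π[h](ρ[h/g](R))) → 3
E2 row counts bottom-up:
  T → 4
  π[h](T) → 4
  σ[h=6](π[h](T)) → 0
  R → 3
  ρ[h/g](R) → 3
  π[h](ρ[h/g](R)) → 3
  (σ[h=6](π[h](T)) − π[h](ρ[h/g](R))) → 0

E1 result:
h
1
6
8
E2 result:
h
(0 rows)
Witness: (6,) appears 1× in E1 but 0× in E2.

no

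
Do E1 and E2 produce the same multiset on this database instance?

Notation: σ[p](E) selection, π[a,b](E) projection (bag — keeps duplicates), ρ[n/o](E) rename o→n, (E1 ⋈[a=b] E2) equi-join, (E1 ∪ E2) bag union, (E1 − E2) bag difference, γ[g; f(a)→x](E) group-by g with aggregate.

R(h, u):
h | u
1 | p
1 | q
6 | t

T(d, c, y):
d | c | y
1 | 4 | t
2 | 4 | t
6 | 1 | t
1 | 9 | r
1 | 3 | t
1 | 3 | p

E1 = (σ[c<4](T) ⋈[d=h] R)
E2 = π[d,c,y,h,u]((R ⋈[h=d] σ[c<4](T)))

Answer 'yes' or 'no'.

E1 row counts bottom-up:
  T → 6
  σ[c<4](T) → 3
  R → 3
  (σ[c<4](T) ⋈[d=h] R) → 5
E2 row counts bottom-up:
  R → 3
  T → 6
  σ[c<4](T) → 3
  (R ⋈[h=d] σ[c<4](T)) → 5
  π[d,c,y,h,u]((R ⋈[h=d] σ[c<4](T))) → 5

E1 and E2 produce the same multiset:
d | c | y | h | u
1 | 3 | p | 1 | p
1 | 3 | p | 1 | q
1 | 3 | t | 1 | p
1 | 3 | t | 1 | q
6 | 1 | t | 6 | t

yes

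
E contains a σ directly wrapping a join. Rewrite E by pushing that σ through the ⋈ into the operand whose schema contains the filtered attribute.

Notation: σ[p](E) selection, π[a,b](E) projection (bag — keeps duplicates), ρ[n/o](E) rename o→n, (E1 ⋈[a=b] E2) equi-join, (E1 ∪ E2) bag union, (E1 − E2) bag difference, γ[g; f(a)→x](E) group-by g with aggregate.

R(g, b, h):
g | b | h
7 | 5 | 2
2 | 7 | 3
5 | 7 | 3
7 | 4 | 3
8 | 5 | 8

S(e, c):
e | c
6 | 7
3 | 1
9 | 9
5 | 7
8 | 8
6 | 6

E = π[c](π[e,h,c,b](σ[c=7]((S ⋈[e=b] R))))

σ filters on c, owned by the left side.
E' = π[c](π[e,h,c,b]((σ[c=7](S) ⋈[e=b] R)))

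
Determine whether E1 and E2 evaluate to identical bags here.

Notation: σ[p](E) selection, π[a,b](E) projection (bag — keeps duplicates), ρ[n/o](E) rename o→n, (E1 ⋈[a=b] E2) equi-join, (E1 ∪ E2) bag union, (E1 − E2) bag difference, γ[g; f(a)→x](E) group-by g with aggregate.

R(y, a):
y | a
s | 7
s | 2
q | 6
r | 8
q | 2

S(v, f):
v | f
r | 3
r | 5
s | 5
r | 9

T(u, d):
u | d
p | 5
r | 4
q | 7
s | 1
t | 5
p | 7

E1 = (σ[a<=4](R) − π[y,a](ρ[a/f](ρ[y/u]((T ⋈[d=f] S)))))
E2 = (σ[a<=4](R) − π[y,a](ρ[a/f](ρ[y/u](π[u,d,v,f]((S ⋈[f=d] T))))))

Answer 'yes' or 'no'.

E1 per-node cardinality:
  R → 5
  σ[a<=4](R) → 2
  T → 6
  S → 4
  (T ⋈[d=f] S) → 4
  ρ[y/u]((T ⋈[d=f] S)) → 4
  ρ[a/f](ρ[y/u]((T ⋈[d=f] S))) → 4
  π[y,a](ρ[a/f](ρ[y/u]((T ⋈[d=f] S)))) → 4
  (σ[a<=4](R) − π[y,a](ρ[a/f](ρ[y/u]((T ⋈[d=f] S))))) → 2
E2 per-node cardinality:
  R → 5
  σ[a<=4](R) → 2
  S → 4
  T → 6
  (S ⋈[f=d] T) → 4
  π[u,d,v,f]((S ⋈[f=d] T)) → 4
  ρ[y/u](π[u,d,v,f]((S ⋈[f=d] T))) → 4
  ρ[a/f](ρ[y/u](π[u,d,v,f]((S ⋈[f=d] T)))) → 4
  π[y,a](ρ[a/f](ρ[y/u](π[u,d,v,f]((S ⋈[f=d] T))))) → 4
  (σ[a<=4](R) − π[y,a](ρ[a/f](ρ[y/u](π[u,d,v,f]((S ⋈[f=d] T)))))) → 2

E1 and E2 produce the same multiset:
y | a
q | 2
s | 2

yes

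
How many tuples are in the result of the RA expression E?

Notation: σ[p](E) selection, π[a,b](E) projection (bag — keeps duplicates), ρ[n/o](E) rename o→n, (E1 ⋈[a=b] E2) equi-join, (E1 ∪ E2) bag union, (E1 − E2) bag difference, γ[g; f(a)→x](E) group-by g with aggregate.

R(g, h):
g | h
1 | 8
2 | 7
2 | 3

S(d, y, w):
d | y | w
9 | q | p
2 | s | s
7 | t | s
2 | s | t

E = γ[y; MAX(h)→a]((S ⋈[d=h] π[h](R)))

Stepwise |·|:
  S → 4
  R → 3
  π[h](R) → 3
  (S ⋈[d=h] π[h](R)) → 1
  γ[y; MAX(h)→a]((S ⋈[d=h] π[h](R))) → 1

|E| = 1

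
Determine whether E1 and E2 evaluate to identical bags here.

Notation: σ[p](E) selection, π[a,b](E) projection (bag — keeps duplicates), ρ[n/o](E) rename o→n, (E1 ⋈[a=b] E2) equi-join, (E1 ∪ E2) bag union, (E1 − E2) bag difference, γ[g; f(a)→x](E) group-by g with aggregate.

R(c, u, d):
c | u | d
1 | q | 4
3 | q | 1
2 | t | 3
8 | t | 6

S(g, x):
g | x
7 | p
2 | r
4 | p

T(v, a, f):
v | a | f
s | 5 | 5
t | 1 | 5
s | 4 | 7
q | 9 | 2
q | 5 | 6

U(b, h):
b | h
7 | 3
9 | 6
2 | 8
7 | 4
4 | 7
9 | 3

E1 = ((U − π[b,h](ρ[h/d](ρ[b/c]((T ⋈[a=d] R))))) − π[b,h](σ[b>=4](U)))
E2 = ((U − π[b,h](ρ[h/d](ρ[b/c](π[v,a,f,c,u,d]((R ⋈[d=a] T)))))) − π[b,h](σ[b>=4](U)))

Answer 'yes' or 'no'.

E1 subexpression sizes:
  U → 6
  T → 5
  R → 4
  (T ⋈[a=d] R) → 2
  ρ[b/c]((T ⋈[a=d] R)) → 2
  ρ[h/d](ρ[b/c]((T ⋈[a=d] R))) → 2
  π[b,h](ρ[h/d](ρ[b/c]((T ⋈[a=d] R)))) → 2
  (U − π[b,h](ρ[h/d](ρ[b/c]((T ⋈[a=d] R))))) → 6
  U → 6
  σ[b>=4](U) → 5
  π[b,h](σ[b>=4](U)) → 5
  ((U − π[b,h](ρ[h/d](ρ[b/c]((T ⋈[a=d] R))))) − π[b,h](σ[b>=4](U))) → 1
E2 subexpression sizes:
  U → 6
  R → 4
  T → 5
  (R ⋈[d=a] T) → 2
  π[v,a,f,c,u,d]((R ⋈[d=a] T)) → 2
  ρ[b/c](π[v,a,f,c,u,d]((R ⋈[d=a] T))) → 2
  ρ[h/d](ρ[b/c](π[v,a,f,c,u,d]((R ⋈[d=a] T)))) → 2
  π[b,h](ρ[h/d](ρ[b/c](π[v,a,f,c,u,d]((R ⋈[d=a] T))))) → 2
  (U − π[b,h](ρ[h/d](ρ[b/c](π[v,a,f,c,u,d]((R ⋈[d=a] T)))))) → 6
  U → 6
  σ[b>=4](U) → 5
  π[b,h](σ[b>=4](U)) → 5
  ((U − π[b,h](ρ[h/d](ρ[b/c](π[v,a,f,c,u,d]((R ⋈[d=a] T)))))) − π[b,h](σ[b>=4](U))) → 1

E1 and E2 produce the same multiset:
b | h
2 | 8

yes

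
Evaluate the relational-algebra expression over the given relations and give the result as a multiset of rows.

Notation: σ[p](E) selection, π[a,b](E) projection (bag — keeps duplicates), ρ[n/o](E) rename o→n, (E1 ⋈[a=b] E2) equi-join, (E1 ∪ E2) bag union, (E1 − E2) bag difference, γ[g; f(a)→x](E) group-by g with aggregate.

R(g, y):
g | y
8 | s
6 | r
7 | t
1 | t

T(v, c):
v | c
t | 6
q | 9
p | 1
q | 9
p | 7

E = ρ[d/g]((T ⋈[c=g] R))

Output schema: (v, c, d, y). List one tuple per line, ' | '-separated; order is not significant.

Per-node cardinality:
  T → 5
  R → 4
  (T ⋈[c=g] R) → 3
  ρ[d/g]((T ⋈[c=g] R)) → 3

== RESULT ==
v | c | d | y
p | 1 | 1 | t
p | 7 | 7 | t
t | 6 | 6 | r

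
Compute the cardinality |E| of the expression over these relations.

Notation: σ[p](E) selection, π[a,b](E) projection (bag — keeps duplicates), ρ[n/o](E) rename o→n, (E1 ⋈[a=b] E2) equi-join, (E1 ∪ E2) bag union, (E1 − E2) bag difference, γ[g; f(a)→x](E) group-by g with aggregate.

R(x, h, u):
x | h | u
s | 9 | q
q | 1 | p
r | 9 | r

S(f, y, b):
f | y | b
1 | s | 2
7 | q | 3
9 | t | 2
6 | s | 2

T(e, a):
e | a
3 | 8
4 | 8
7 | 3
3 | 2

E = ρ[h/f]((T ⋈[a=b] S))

Row counts bottom-up:
  T → 4
  S → 4
  (T ⋈[a=b] S) → 4
  ρ[h/f]((T ⋈[a=b] S)) → 4

|E| = 4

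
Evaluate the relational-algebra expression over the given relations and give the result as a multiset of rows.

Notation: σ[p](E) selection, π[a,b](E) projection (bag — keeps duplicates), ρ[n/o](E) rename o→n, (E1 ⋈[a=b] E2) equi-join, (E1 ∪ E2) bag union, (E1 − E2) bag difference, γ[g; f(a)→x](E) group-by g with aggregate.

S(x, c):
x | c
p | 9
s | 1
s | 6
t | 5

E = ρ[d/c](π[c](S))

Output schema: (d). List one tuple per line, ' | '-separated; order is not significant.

Subexpression sizes:
  S → 4
  π[c](S) → 4
  ρ[d/c](π[c](S)) → 4

== RESULT ==
d
1
5
6
9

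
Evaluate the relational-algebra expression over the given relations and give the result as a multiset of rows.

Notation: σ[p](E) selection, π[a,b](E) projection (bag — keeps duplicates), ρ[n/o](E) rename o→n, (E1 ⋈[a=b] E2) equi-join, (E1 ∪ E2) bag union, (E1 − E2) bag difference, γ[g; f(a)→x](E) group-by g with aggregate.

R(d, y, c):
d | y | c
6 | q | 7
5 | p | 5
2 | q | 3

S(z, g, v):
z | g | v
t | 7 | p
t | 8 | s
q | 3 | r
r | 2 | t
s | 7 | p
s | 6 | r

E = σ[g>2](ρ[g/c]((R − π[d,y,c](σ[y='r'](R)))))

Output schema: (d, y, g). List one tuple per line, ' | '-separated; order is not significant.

Subexpression sizes:
  R → 3
  R → 3
  σ[y='r'](R) → 0
  π[d,y,c](σ[y='r'](R)) → 0
  (R − π[d,y,c](σ[y='r'](R))) → 3
  ρ[g/c]((R − π[d,y,c](σ[y='r'](R)))) → 3
  σ[g>2](ρ[g/c]((R − π[d,y,c](σ[y='r'](R))))) → 3

== RESULT ==
d | y | g
2 | q | 3
5 | p | 5
6 | q | 7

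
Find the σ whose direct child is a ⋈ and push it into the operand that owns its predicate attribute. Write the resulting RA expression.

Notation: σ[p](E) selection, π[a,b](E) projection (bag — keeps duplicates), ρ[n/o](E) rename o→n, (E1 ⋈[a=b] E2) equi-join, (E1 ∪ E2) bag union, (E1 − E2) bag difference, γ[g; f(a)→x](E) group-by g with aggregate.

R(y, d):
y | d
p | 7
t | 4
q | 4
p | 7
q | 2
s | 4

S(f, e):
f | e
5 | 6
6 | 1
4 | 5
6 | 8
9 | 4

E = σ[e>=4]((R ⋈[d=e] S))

σ filters on e, owned by the right side.
E' = (R ⋈[d=e] σ[e>=4](S))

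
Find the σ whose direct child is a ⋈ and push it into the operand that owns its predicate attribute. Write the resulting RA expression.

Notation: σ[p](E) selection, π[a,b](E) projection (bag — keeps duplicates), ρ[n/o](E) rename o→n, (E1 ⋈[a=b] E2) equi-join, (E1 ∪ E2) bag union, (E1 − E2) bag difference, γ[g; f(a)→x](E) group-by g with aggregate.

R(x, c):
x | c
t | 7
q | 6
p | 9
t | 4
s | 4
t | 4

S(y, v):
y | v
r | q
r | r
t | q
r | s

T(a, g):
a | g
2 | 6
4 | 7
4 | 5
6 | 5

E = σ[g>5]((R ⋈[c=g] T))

σ filters on g, owned by the right side.
E' = (R ⋈[c=g] σ[g>5](T))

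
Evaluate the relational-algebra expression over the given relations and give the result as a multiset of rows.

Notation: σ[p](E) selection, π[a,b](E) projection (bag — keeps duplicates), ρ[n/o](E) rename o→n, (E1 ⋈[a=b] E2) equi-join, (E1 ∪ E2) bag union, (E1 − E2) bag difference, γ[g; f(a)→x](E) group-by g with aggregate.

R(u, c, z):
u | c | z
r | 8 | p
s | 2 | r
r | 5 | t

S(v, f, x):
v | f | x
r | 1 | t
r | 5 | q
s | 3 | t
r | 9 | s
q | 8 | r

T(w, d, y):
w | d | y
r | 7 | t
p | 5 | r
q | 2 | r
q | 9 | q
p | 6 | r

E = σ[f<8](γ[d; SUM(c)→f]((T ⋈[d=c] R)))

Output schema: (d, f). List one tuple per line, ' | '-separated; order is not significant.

Per-node cardinality:
  T → 5
  R → 3
  (T ⋈[d=c] R) → 2
  γ[d; SUM(c)→f]((T ⋈[d=c] R)) → 2
  σ[f<8](γ[d; SUM(c)→f]((T ⋈[d=c] R))) → 2

== RESULT ==
d | f
2 | 2
5 | 5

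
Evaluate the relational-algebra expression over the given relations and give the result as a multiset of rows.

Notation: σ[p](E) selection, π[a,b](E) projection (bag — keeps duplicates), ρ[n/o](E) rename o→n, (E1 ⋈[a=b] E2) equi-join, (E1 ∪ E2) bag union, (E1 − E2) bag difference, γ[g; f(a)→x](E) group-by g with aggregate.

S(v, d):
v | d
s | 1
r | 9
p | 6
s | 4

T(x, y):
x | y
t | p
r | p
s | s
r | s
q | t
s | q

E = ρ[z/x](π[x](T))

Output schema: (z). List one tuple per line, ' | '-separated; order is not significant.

Subexpression sizes:
  T → 6
  π[x](T) → 6
  ρ[z/x](π[x](T)) → 6

== RESULT ==
z
q
r
r
s
s
t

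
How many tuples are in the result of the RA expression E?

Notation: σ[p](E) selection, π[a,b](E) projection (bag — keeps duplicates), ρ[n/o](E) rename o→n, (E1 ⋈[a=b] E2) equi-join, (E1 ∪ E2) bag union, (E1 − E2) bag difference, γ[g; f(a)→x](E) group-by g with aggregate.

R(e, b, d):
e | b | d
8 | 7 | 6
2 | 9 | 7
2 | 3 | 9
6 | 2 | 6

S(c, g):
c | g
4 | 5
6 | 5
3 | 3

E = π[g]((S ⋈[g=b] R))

Row counts bottom-up:
  S → 3
  R → 4
  (S ⋈[g=b] R) → 1
  π[g]((S ⋈[g=b] R)) → 1

|E| = 1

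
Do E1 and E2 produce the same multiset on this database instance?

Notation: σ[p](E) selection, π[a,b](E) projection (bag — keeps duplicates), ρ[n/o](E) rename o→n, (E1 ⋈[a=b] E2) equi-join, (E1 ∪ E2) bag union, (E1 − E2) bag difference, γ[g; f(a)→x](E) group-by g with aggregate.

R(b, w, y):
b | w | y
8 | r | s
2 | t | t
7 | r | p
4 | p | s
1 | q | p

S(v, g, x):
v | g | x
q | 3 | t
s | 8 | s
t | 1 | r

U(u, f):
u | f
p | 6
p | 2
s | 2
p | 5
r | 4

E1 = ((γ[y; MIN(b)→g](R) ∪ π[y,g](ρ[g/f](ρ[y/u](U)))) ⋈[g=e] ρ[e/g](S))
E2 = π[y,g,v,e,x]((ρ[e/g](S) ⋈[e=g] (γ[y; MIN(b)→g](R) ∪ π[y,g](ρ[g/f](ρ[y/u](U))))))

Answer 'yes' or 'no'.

E1 row counts bottom-up:
  R → 5
  γ[y; MIN(b)→g](R) → 3
  U → 5
  ρ[y/u](U) → 5
  ρ[g/f](ρ[y/u](U)) → 5
  π[y,g](ρ[g/f](ρ[y/u](U))) → 5
  (γ[y; MIN(b)→g](R) ∪ π[y,g](ρ[g/f](ρ[y/u](U)))) → 8
  S → 3
  ρ[e/g](S) → 3
  ((γ[y; MIN(b)→g](R) ∪ π[y,g](ρ[g/f](ρ[y/u](U)))) ⋈[g=e] ρ[e/g](S)) → 1
E2 row counts bottom-up:
  S → 3
  ρ[e/g](S) → 3
  R → 5
  γ[y; MIN(b)→g](R) → 3
  U → 5
  ρ[y/u](U) → 5
  ρ[g/f](ρ[y/u](U)) → 5
  π[y,g](ρ[g/f](ρ[y/u](U))) → 5
  (γ[y; MIN(b)→g](R) ∪ π[y,g](ρ[g/f](ρ[y/u](U)))) → 8
  (ρ[e/g](S) ⋈[e=g] (γ[y; MIN(b)→g](R) ∪ π[y,g](ρ[g/f](ρ[y/u](U))))) → 1
  π[y,g,v,e,x]((ρ[e/g](S) ⋈[e=g] (γ[y; MIN(b)→g](R) ∪ π[y,g](ρ[g/f](ρ[y/u](U)))))) → 1

E1 and E2 produce the same multiset:
y | g | v | e | x
p | 1 | t | 1 | r

yes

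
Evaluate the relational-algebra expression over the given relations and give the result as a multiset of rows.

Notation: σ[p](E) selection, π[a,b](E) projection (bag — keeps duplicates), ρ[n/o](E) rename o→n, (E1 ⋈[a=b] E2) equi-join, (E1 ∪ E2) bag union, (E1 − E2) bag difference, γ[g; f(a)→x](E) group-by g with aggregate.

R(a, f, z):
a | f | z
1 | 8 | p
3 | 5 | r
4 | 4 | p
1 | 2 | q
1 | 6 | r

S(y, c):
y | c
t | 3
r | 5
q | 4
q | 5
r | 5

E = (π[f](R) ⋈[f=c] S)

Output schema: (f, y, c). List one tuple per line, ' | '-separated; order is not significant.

Stepwise |·|:
  R → 5
  π[f](R) → 5
  S → 5
  (π[f](R) ⋈[f=c] S) → 4

== RESULT ==
f | y | c
4 | q | 4
5 | q | 5
5 | r | 5
5 | r | 5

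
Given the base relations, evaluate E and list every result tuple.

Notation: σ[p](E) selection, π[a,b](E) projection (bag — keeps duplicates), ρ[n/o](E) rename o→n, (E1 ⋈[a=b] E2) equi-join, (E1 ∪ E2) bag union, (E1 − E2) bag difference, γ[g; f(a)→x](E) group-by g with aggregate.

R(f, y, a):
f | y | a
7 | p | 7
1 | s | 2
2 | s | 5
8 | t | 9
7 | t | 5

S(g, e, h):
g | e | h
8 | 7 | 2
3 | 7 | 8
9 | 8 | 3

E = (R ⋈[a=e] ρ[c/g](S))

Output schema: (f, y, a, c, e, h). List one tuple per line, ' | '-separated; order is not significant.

Per-node cardinality:
  R → 5
  S → 3
  ρ[c/g](S) → 3
  (R ⋈[a=e] ρ[c/g](S)) → 2

== RESULT ==
f | y | a | c | e | h
7 | p | 7 | 3 | 7 | 8
7 | p | 7 | 8 | 7 | 2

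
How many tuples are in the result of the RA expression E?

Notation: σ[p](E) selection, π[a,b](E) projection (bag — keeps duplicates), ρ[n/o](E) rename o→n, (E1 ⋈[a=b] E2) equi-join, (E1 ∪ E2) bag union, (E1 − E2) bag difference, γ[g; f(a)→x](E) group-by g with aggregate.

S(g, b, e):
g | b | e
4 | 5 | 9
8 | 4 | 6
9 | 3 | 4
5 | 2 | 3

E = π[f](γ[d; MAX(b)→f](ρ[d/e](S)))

Row counts bottom-up:
  S → 4
  ρ[d/e](S) → 4
  γ[d; MAX(b)→f](ρ[d/e](S)) → 4
  π[f](γ[d; MAX(b)→f](ρ[d/e](S))) → 4

|E| = 4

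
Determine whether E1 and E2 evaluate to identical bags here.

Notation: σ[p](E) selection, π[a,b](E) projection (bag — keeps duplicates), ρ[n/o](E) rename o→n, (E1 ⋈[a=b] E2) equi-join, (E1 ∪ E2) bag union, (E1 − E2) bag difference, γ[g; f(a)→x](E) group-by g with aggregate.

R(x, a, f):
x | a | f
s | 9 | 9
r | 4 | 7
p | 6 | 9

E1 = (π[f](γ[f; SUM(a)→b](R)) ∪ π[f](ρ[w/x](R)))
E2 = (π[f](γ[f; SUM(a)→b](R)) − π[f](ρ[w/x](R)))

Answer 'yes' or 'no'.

E1 per-node cardinality:
  R → 3
  γ[f; SUM(a)→b](R) → 2
  π[f](γ[f; SUM(a)→b](R)) → 2
  R → 3
  ρ[w/x](R) → 3
  π[f](ρ[w/x](R)) → 3
  (π[f](γ[f; SUM(a)→b](R)) ∪ π[f](ρ[w/x](R))) → 5
E2 per-node cardinality:
  R → 3
  γ[f; SUM(a)→b](R) → 2
  π[f](γ[f; SUM(a)→b](R)) → 2
  R → 3
  ρ[w/x](R) → 3
  π[f](ρ[w/x](R)) → 3
  (π[f](γ[f; SUM(a)→b](R)) − π[f](ρ[w/x](R))) → 0

E1 result:
f
7
7
9
9
9
E2 result:
f
(0 rows)
Witness: (7,) appears 2× in E1 but 0× in E2.

no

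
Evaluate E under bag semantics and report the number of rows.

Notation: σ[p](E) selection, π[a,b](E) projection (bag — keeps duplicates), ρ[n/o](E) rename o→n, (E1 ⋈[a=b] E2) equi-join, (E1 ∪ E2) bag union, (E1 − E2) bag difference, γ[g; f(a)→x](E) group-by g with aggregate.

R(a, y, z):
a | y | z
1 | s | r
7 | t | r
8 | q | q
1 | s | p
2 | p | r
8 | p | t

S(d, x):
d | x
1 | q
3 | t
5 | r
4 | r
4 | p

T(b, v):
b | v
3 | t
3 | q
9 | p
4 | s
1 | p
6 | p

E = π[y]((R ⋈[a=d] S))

Row counts bottom-up:
  R → 6
  S → 5
  (R ⋈[a=d] S) → 2
  π[y]((R ⋈[a=d] S)) → 2

|E| = 2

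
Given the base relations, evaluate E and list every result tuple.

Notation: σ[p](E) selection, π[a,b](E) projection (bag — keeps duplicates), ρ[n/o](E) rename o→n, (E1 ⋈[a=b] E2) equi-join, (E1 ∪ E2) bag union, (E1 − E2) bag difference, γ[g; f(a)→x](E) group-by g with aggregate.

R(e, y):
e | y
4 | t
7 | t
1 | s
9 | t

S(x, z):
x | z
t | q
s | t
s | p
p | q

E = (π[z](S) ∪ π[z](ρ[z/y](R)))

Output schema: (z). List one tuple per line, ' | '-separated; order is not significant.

Subexpression sizes:
  S → 4
  π[z](S) → 4
  R → 4
  ρ[z/y](R) → 4
  π[z](ρ[z/y](R)) → 4
  (π[z](S) ∪ π[z](ρ[z/y](R))) → 8

== RESULT ==
z
p
q
q
s
t
t
t
t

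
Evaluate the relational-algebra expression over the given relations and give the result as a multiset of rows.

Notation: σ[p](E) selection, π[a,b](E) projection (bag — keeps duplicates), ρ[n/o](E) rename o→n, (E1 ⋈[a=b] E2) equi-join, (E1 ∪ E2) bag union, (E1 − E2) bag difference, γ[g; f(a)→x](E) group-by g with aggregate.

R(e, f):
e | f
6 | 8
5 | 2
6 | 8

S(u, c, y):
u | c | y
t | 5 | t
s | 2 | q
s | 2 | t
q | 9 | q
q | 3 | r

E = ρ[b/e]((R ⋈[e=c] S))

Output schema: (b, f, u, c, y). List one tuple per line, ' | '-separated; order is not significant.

Stepwise |·|:
  R → 3
  S → 5
  (R ⋈[e=c] S) → 1
  ρ[b/e]((R ⋈[e=c] S)) → 1

== RESULT ==
b | f | u | c | y
5 | 2 | t | 5 | t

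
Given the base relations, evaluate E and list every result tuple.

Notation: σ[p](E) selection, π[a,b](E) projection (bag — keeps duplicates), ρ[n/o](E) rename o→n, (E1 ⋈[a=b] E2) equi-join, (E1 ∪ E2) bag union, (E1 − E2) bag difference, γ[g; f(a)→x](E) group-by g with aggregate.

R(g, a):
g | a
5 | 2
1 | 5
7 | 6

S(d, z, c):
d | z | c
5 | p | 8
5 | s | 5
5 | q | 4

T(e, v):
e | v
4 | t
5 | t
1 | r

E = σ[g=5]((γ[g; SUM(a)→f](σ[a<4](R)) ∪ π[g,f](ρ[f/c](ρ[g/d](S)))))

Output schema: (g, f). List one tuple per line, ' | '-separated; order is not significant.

Row counts bottom-up:
  R → 3
  σ[a<4](R) → 1
  γ[g; SUM(a)→f](σ[a<4](R)) → 1
  S → 3
  ρ[g/d](S) → 3
  ρ[f/c](ρ[g/d](S)) → 3
  π[g,f](ρ[f/c](ρ[g/d](S))) → 3
  (γ[g; SUM(a)→f](σ[a<4](R)) ∪ π[g,f](ρ[f/c](ρ[g/d](S)))) → 4
  σ[g=5]((γ[g; SUM(a)→f](σ[a<4](R)) ∪ π[g,f](ρ[f/c](ρ[g/d](S))))) → 4

== RESULT ==
g | f
5 | 2
5 | 4
5 | 5
5 | 8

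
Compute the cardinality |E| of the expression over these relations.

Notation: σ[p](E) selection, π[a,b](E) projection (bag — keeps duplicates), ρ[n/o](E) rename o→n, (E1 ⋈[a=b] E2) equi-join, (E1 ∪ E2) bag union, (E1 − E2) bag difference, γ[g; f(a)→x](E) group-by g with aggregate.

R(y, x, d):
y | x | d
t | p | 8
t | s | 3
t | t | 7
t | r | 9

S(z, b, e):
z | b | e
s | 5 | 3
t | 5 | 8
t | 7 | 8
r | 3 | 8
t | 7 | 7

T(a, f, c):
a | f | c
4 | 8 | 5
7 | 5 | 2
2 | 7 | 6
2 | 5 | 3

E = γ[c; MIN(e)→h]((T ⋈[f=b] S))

Stepwise |·|:
  T → 4
  S → 5
  (T ⋈[f=b] S) → 6
  γ[c; MIN(e)→h]((T ⋈[f=b] S)) → 3

|E| = 3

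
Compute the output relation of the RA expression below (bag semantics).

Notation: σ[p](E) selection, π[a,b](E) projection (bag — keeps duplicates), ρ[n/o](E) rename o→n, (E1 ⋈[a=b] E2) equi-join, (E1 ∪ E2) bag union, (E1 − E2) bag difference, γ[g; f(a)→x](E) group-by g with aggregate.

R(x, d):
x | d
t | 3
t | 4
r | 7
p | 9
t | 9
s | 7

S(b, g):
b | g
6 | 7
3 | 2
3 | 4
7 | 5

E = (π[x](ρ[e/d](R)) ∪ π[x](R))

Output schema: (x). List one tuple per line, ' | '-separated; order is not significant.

Subexpression sizes:
  R → 6
  ρ[e/d](R) → 6
  π[x](ρ[e/d](R)) → 6
  R → 6
  π[x](R) → 6
  (π[x](ρ[e/d](R)) ∪ π[x](R)) → 12

== RESULT ==
x
p
p
r
r
s
s
t
t
t
t
t
t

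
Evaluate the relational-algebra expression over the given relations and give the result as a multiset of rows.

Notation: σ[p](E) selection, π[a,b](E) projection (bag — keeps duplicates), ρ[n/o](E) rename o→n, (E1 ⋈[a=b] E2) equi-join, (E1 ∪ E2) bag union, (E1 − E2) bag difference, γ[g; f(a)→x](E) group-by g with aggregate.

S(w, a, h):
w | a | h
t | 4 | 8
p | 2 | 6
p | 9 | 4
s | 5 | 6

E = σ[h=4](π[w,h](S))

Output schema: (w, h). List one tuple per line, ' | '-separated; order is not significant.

Stepwise |·|:
  S → 4
  π[w,h](S) → 4
  σ[h=4](π[w,h](S)) → 1

== RESULT ==
w | h
p | 4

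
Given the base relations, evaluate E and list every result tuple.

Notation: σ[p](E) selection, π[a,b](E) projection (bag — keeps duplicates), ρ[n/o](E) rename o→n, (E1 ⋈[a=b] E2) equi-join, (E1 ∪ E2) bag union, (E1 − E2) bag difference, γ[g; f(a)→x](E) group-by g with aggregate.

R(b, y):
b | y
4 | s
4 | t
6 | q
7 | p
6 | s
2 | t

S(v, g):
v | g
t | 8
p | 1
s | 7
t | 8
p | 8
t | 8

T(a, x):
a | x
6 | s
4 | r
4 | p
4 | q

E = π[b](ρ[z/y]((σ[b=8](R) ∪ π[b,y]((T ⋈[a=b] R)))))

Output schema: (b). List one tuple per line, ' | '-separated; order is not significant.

Per-node cardinality:
  R → 6
  σ[b=8](R) → 0
  T → 4
  R → 6
  (T ⋈[a=b] R) → 8
  π[b,y]((T ⋈[a=b] R)) → 8
  (σ[b=8](R) ∪ π[b,y]((T ⋈[a=b] R))) → 8
  ρ[z/y]((σ[b=8](R) ∪ π[b,y]((T ⋈[a=b] R)))) → 8
  π[b](ρ[z/y]((σ[b=8](R) ∪ π[b,y]((T ⋈[a=b] R))))) → 8

== RESULT ==
b
4
4
4
4
4
4
6
6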